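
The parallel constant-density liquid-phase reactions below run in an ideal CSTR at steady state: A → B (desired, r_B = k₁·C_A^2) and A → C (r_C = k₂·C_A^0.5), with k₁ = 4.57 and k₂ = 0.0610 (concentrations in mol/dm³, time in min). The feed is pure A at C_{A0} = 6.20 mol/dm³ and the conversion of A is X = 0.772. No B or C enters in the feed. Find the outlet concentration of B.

Exit C_A = C_{A0}(1−X) = 6.20×0.228 = 1.414 mol/dm³.
A CSTR operates uniformly at the exit composition, giving r_B = 9.132 and r_C = 0.07253 (each k·C_A^n at C_A = 1.414).
Fraction of consumed A going to B: r_B/(r_B+r_C) = 0.9921.
C_B = 0.9921·C_{A0}·X = 0.9921×6.20×0.772 = 4.75 mol/dm³.

4.75 mol/dm³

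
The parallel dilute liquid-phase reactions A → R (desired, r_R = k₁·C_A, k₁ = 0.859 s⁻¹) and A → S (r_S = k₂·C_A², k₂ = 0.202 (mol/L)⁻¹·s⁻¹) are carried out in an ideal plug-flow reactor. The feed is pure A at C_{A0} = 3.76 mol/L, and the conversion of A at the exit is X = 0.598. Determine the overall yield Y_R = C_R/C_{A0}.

0.373

C_A = C_{A0}(1−X) = 1.512 mol/L.
Along a PFR/batch, dC_R/dC_A = −r_R/(r_R+r_S) = −k₁/(k₁+k₂·C_A).
Integrating from C_{A0} to C_A: C_R = (0.859/0.202)·ln[(0.859+0.202·3.76)/(0.859+0.202·1.51)] = 4.252·ln(1.619/1.164) = 1.401 mol/L.
Y_R = C_R/C_{A0} = 1.401/3.76 = 0.373.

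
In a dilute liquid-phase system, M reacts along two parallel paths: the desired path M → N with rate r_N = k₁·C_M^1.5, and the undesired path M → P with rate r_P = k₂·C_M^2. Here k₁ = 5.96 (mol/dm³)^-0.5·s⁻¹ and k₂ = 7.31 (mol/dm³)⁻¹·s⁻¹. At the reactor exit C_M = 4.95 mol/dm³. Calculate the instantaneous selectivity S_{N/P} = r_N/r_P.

S_{N/P} = r_N/r_P = (k₁·C_M^1.5)/(k₂·C_M^2) = (k₁/k₂)·C_M^-0.5.
= (5.96×4.950^1.5) / (7.31×4.950^2) = 65.64/179.1 = 0.366.
The undesired path is higher order in M, so low C_M (CSTR or dilute feed) favours N.

0.366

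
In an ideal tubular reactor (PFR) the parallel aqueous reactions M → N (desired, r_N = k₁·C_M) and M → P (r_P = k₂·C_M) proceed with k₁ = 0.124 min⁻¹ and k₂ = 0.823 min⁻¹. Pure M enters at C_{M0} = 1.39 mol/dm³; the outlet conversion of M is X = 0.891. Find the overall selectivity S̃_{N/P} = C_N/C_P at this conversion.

C_M = C_{M0}(1−X) = 0.1515 mol/dm³.
Both paths are first order in M, so the instantaneous fraction to N is constant: dC_N/d(−C_M) = k₁/(k₁+k₂) = 0.1309.
C_N = 0.1309·(C_{M0}−C_M) = 0.1309×1.238 = 0.162 mol/dm³.
C_P = (C_{M0}−C_M)−C_N = 1.076 mol/dm³; S̃_{N/P} = 0.1622/1.076 = 0.151.

0.151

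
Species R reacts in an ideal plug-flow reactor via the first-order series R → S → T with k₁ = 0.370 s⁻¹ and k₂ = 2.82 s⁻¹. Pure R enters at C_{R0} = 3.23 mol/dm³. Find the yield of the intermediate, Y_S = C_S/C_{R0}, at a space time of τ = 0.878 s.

0.0964

Solving the coupled first-order balances gives C_S(τ) = [k₁/(k₂−k₁)]·C_{R0}·(e^(−k₁τ) − e^(−k₂τ)).
e^(−k₁τ) = e^(−0.370×0.878) = e^(−0.3249) = 0.7226; e^(−k₂τ) = e^(−2.476) = 0.08408.
C_S = 0.370×3.23/(2.82−0.370) × (0.7226−0.08408) = 0.4878×0.6385 = 0.3115 mol/dm³.
Y_S = C_S/C_{R0} = 0.3115/3.23 = 0.0964.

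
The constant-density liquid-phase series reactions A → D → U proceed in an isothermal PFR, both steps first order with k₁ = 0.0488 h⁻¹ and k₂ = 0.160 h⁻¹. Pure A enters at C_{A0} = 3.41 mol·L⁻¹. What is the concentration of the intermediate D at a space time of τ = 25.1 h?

The intermediate concentration in a first-order A→B→C sequence is C_D = k₁C_{A0}(e^(−k₁τ) − e^(−k₂τ))/(k₂−k₁).
e^(−k₁τ) = e^(−0.0488×25.1) = e^(−1.225) = 0.2938; e^(−k₂τ) = e^(−4.016) = 0.01802.
C_D = 0.0488×3.41/(0.160−0.0488) × (0.2938−0.01802) = 1.496×0.2758 = 0.4127 mol·L⁻¹.

0.413 mol·L⁻¹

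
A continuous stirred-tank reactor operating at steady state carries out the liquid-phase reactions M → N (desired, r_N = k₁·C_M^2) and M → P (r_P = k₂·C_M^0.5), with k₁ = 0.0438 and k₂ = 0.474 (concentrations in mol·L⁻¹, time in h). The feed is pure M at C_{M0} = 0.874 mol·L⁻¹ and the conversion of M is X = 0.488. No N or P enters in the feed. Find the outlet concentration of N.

0.0115 mol·L⁻¹

Exit C_M = C_{M0}(1−X) = 0.874×0.512 = 0.4475 mol·L⁻¹.
Rates in a CSTR are evaluated at the outlet concentration: r_N = 0.0438×0.4475^2 = 0.008771, r_P = 0.474×0.4475^0.5 = 0.3171.
Fraction of consumed M going to N: r_N/(r_N+r_P) = 0.02692.
C_N = 0.02692·C_{M0}·X = 0.02692×0.874×0.488 = 0.0115 mol·L⁻¹.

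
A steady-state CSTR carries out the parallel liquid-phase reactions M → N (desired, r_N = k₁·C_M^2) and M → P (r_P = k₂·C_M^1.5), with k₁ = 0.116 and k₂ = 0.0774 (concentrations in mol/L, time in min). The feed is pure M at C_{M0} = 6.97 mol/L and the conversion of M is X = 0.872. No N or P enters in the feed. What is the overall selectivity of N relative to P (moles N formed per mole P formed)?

Exit C_M = C_{M0}(1−X) = 6.97×0.128 = 0.8922 mol/L.
A CSTR operates uniformly at the exit composition, giving r_N = 0.09233 and r_P = 0.06522 (each k·C_M^n at C_M = 0.8922).
Overall selectivity = C_N/C_P = r_Nτ/(r_Pτ) = r_N/r_P = 1.42.

1.42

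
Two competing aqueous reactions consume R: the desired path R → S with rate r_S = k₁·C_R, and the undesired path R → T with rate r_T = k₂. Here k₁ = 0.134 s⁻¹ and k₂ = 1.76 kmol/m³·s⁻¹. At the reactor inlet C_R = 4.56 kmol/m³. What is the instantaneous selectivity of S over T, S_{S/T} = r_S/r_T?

S_{S/T} = r_S/r_T = (k₁·C_R)/(k₂) = (k₁/k₂)·C_R.
= (0.134×4.560) / (1.76) = 0.6110/1.760 = 0.347.
Since the desired path is higher order in R, keeping C_R high (PFR or concentrated feed) favours S.

0.347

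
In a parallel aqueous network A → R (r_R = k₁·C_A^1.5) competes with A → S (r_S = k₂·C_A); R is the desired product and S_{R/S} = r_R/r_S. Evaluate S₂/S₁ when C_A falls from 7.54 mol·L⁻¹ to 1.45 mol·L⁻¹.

0.439

S_{R/S} = (k₁/k₂)·C_A^0.5, so S₂/S₁ = (C_{A,2}/C_{A,1})^0.5.
= (1.45/7.54)^0.5 = (0.1923)^0.5 = 0.439.
Selectivity toward R falls as C_A falls — high-concentration operation is favoured.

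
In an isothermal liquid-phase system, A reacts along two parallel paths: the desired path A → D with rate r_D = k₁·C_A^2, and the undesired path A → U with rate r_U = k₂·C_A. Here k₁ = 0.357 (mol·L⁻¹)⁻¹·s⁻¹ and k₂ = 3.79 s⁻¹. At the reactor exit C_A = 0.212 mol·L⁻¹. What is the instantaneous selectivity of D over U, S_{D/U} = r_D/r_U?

0.0200

S_{D/U} = r_D/r_U = (k₁·C_A^2)/(k₂·C_A) = (k₁/k₂)·C_A.
= (0.357×0.2120^2) / (3.79×0.2120) = 0.01605/0.8035 = 0.0200.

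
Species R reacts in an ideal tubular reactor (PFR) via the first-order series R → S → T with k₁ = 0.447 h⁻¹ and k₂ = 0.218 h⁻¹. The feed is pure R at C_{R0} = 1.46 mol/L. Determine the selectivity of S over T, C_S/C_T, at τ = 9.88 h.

Solving the coupled first-order balances gives C_S(τ) = [k₁/(k₂−k₁)]·C_{R0}·(e^(−k₁τ) − e^(−k₂τ)).
e^(−k₁τ) = e^(−0.447×9.88) = e^(−4.416) = 0.01208; e^(−k₂τ) = e^(−2.154) = 0.1160.
C_S = 0.447×1.46/(0.218−0.447) × (0.01208−0.1160) = (-2.850)×(-0.1040) = 0.2963 mol/L.
C_R = C_{R0}e^(−k₁τ) = 0.01763 mol/L, so C_T = C_{R0}−C_R−C_S = 1.146 mol/L; C_S/C_T = 0.259.

0.259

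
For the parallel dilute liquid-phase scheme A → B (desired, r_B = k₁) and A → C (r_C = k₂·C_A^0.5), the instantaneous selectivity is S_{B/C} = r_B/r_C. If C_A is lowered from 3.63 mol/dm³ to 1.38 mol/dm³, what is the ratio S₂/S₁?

S_{B/C} = (k₁/k₂)·C_A^-0.5, so S₂/S₁ = (C_{A,2}/C_{A,1})^-0.5.
= (1.38/3.63)^(-0.5) = (0.3802)^(-0.5) = 1.62.

1.62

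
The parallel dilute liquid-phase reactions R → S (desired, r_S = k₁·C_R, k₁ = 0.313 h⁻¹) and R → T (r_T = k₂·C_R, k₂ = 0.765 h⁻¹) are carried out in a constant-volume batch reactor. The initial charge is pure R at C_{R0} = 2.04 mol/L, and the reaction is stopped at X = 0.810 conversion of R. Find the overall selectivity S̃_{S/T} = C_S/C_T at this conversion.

C_R = C_{R0}(1−X) = 0.3876 mol/L.
Both paths are first order in R, so the instantaneous fraction to S is constant: dC_S/d(−C_R) = k₁/(k₁+k₂) = 0.2904.
C_S = 0.2904·(C_{R0}−C_R) = 0.2904×1.652 = 0.480 mol/L.
C_T = (C_{R0}−C_R)−C_S = 1.173 mol/L; S̃_{S/T} = 0.4798/1.173 = 0.409.

0.409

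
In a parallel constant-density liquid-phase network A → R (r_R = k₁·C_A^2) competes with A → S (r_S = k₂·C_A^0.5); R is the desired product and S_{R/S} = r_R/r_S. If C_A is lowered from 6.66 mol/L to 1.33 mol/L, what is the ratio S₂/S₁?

0.0892

S_{R/S} = (k₁/k₂)·C_A^1.5, so S₂/S₁ = (C_{A,2}/C_{A,1})^1.5.
= (1.33/6.66)^1.5 = (0.1997)^1.5 = 0.0892.
Selectivity toward R falls as C_A falls — high-concentration operation is favoured.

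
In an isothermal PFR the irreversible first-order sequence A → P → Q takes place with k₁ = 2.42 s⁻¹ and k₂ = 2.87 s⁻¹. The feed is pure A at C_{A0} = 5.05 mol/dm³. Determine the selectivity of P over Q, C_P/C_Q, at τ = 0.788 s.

0.389

The intermediate concentration in a first-order A→B→C sequence is C_P = k₁C_{A0}(e^(−k₁τ) − e^(−k₂τ))/(k₂−k₁).
e^(−k₁τ) = e^(−2.42×0.788) = e^(−1.907) = 0.1485; e^(−k₂τ) = e^(−2.262) = 0.1042.
C_P = 2.42×5.05/(2.87−2.42) × (0.1485−0.1042) = 27.16×0.04434 = 1.204 mol/dm³.
C_A = C_{A0}e^(−k₁τ) = 0.7501 mol/dm³, so C_Q = C_{A0}−C_A−C_P = 3.096 mol/dm³; C_P/C_Q = 0.389.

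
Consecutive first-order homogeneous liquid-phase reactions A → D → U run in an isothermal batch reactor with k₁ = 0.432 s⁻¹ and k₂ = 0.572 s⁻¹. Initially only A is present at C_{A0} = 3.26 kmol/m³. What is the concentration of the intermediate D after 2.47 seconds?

1.01 kmol/m³

Solving the coupled first-order balances gives C_D(t) = [k₁/(k₂−k₁)]·C_{A0}·(e^(−k₁t) − e^(−k₂t)).
e^(−k₁t) = e^(−0.432×2.47) = e^(−1.067) = 0.3440; e^(−k₂t) = e^(−1.413) = 0.2435.
C_D = 0.432×3.26/(0.572−0.432) × (0.3440−0.2435) = 10.06×0.1006 = 1.012 kmol/m³.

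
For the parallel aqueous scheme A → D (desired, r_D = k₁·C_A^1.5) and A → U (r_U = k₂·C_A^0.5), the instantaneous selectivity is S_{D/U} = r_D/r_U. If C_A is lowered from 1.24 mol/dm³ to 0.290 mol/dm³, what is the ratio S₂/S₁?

0.234

S_{D/U} = (k₁/k₂)·C_A, so S₂/S₁ = (C_{A,2}/C_{A,1}).
= 0.290/1.24 = 0.234.
Selectivity toward D falls as C_A falls — high-concentration operation is favoured.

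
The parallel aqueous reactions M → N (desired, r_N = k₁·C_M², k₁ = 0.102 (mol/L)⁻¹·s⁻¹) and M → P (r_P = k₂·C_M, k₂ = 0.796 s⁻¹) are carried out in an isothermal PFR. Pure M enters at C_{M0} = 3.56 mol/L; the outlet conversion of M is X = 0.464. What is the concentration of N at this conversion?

0.426 mol/L

C_M = C_{M0}(1−X) = 1.908 mol/L.
Along a PFR/batch, dC_P/dC_M = −r_P/(r_N+r_P) = −k₂/(k₂+k₁·C_M).
Integrating from C_{M0} to C_M: C_P = (0.796/0.102)·ln[(0.796+0.102·3.56)/(0.796+0.102·1.91)] = 7.804·ln(1.159/0.9906) = 1.226 mol/L.
Then C_N = (C_{M0}−C_M) − C_P = 1.652 − 1.226 = 0.4261 mol/L.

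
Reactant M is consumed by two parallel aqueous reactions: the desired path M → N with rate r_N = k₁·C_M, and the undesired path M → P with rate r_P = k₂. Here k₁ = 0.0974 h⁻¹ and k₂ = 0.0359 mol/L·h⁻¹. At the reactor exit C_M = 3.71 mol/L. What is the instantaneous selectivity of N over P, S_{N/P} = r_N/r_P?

10.1

S_{N/P} = r_N/r_P = (k₁·C_M)/(k₂) = (k₁/k₂)·C_M.
= (0.0974×3.710) / (0.0359) = 0.3614/0.03590 = 10.1.
Since the desired path is higher order in M, keeping C_M high (PFR or concentrated feed) favours N.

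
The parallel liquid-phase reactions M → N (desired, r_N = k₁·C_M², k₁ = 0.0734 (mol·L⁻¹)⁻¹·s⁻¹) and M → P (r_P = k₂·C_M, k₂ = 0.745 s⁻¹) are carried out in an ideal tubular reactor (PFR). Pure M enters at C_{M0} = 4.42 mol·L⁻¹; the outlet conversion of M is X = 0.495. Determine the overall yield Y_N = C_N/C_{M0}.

0.121

C_M = C_{M0}(1−X) = 2.232 mol·L⁻¹.
Along a PFR/batch, dC_P/dC_M = −r_P/(r_N+r_P) = −k₂/(k₂+k₁·C_M).
Integrating from C_{M0} to C_M: C_P = (0.745/0.0734)·ln[(0.745+0.0734·4.42)/(0.745+0.0734·2.23)] = 10.15·ln(1.069/0.9088) = 1.652 mol·L⁻¹.
Then C_N = (C_{M0}−C_M) − C_P = 2.188 − 1.652 = 0.5364 mol·L⁻¹.
Y_N = C_N/C_{M0} = 0.5364/4.42 = 0.121.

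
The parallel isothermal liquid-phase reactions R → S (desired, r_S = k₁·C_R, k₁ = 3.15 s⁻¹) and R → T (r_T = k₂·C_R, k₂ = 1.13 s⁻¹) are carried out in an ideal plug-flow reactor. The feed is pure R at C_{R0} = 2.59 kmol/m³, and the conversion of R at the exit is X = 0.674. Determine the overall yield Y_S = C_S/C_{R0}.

C_R = C_{R0}(1−X) = 0.8443 kmol/m³.
Both paths are first order in R, so the instantaneous fraction to S is constant: dC_S/d(−C_R) = k₁/(k₁+k₂) = 0.7360.
C_S = 0.7360·(C_{R0}−C_R) = 0.7360×1.746 = 1.28 kmol/m³.
Y_S = C_S/C_{R0} = 1.285/2.59 = 0.496.

0.496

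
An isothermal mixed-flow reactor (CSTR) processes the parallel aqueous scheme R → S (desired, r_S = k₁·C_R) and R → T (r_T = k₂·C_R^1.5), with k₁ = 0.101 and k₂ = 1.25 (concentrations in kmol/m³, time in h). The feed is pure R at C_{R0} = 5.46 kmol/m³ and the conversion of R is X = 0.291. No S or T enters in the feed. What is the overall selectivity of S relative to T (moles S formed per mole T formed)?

Exit C_R = C_{R0}(1−X) = 5.46×0.709 = 3.871 kmol/m³.
In a CSTR the entire volume is at exit conditions, so r_S = 0.101×3.871 = 0.3910 and r_T = 1.25×3.871^1.5 = 9.521.
Overall selectivity = C_S/C_T = r_Sτ/(r_Tτ) = r_S/r_T = 0.0411.

0.0411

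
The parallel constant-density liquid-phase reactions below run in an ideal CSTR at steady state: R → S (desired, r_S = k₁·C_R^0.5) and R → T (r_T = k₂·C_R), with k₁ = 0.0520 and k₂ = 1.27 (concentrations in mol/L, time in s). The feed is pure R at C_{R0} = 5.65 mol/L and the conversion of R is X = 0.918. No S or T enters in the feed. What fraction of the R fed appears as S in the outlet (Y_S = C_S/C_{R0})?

0.0521

Exit C_R = C_{R0}(1−X) = 5.65×0.0820 = 0.4633 mol/L.
In a CSTR the entire volume is at exit conditions, so r_S = 0.0520×0.4633^0.5 = 0.03539 and r_T = 1.27×0.4633 = 0.5884.
Fraction of consumed R going to S: r_S/(r_S+r_T) = 0.05674.
C_S = 0.05674·C_{R0}·X = 0.05674×5.65×0.918 = 0.294 mol/L; Y_S = C_S/C_{R0} = 0.0521.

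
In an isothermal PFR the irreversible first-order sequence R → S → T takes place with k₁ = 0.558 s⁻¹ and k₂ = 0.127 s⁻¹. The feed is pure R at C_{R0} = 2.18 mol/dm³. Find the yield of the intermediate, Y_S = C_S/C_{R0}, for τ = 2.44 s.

For first-order series with pure R initially, C_S(τ) = k₁C_{R0}/(k₂−k₁)·(e^(−k₁τ) − e^(−k₂τ)).
e^(−k₁τ) = e^(−0.558×2.44) = e^(−1.362) = 0.2563; e^(−k₂τ) = e^(−0.3099) = 0.7335.
C_S = 0.558×2.18/(0.127−0.558) × (0.2563−0.7335) = (-2.822)×(-0.4773) = 1.347 mol/dm³.
Y_S = C_S/C_{R0} = 1.347/2.18 = 0.618.

0.618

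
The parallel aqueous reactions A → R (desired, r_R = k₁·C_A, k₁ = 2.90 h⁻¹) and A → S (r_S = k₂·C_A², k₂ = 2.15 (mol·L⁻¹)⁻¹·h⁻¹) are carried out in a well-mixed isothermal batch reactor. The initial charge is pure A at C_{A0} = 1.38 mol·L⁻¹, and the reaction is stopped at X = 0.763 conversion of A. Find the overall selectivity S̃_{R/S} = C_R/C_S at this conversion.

C_A = C_{A0}(1−X) = 0.3271 mol·L⁻¹.
Along a PFR/batch, dC_R/dC_A = −r_R/(r_R+r_S) = −k₁/(k₁+k₂·C_A).
Integrating from C_{A0} to C_A: C_R = (2.90/2.15)·ln[(2.90+2.15·1.38)/(2.90+2.15·0.327)] = 1.349·ln(5.867/3.603) = 0.6576 mol·L⁻¹.
C_S = (C_{A0}−C_A)−C_R = 0.3953 mol·L⁻¹; S̃_{R/S} = 0.6576/0.3953 = 1.66.

1.66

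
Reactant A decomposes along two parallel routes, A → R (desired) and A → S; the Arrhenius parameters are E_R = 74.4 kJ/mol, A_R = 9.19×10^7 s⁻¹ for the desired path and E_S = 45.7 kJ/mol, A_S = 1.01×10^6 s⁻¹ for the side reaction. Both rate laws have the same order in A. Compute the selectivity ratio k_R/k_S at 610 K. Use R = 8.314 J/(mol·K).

Since both paths have the same order in A, the concentration cancels and S_{R/S} = k_R/k_S = (A_R/A_S)·exp[(E_S−E_R)/(RT)].
(E_S−E_R)/(RT) = (45.7−74.4)×10³/(8.314×610) = -28700/5072 = -5.659.
k_R/k_S = (9.19×10^7/1.01×10^6)·exp(-5.659) = 90.99 × 0.003486 = 0.317.
Since E_R > E_S, raising the temperature improves selectivity toward R.

0.317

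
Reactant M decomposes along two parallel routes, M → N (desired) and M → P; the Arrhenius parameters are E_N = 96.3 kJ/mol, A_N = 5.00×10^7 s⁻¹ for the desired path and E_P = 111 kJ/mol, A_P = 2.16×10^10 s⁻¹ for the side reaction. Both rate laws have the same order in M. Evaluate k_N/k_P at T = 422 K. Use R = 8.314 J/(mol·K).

k_N/k_P = (A_N/A_P)·exp[−(E_N−E_P)/(RT)] = (A_N/A_P)·exp[(E_P−E_N)/(RT)].
(E_P−E_N)/(RT) = (111−96.3)×10³/(8.314×422) = 14700/3509 = 4.190.
k_N/k_P = (5.00×10^7/2.16×10^10)·exp(4.190) = 0.002315 × 66.01 = 0.153.

0.153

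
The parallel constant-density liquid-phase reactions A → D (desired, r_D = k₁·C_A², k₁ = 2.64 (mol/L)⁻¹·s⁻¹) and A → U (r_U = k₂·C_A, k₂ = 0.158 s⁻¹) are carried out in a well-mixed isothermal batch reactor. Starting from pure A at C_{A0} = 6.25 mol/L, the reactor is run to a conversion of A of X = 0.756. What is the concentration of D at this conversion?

4.64 mol/L

C_A = C_{A0}(1−X) = 1.525 mol/L.
Along a PFR/batch, dC_U/dC_A = −r_U/(r_D+r_U) = −k₂/(k₂+k₁·C_A).
Integrating from C_{A0} to C_A: C_U = (0.158/2.64)·ln[(0.158+2.64·6.25)/(0.158+2.64·1.52)] = 0.05985·ln(16.66/4.184) = 0.08269 mol/L.
Then C_D = (C_{A0}−C_A) − C_U = 4.725 − 0.08269 = 4.642 mol/L.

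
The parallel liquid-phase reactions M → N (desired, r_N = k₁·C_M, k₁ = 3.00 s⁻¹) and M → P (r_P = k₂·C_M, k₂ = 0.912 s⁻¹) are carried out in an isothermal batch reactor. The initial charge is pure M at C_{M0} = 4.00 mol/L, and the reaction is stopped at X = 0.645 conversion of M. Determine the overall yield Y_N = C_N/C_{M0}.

0.495

C_M = C_{M0}(1−X) = 1.420 mol/L.
Both paths are first order in M, so the instantaneous fraction to N is constant: dC_N/d(−C_M) = k₁/(k₁+k₂) = 0.7669.
C_N = 0.7669·(C_{M0}−C_M) = 0.7669×2.580 = 1.98 mol/L.
Y_N = C_N/C_{M0} = 1.979/4.00 = 0.495.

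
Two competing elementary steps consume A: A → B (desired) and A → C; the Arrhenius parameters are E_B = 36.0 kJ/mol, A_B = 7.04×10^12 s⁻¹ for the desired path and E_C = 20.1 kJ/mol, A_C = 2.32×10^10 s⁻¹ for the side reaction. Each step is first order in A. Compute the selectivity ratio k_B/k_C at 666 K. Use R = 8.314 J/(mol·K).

With equal orders, S_{B/C} = k_B/k_C = (A_B/A_C)·exp[(E_C−E_B)/(RT)].
(E_C−E_B)/(RT) = (20.1−36.0)×10³/(8.314×666) = -15900/5537 = -2.872.
k_B/k_C = (7.04×10^12/2.32×10^10)·exp(-2.872) = 303.4 × 0.05661 = 17.2.
Since E_B > E_C, raising the temperature improves selectivity toward B.

17.2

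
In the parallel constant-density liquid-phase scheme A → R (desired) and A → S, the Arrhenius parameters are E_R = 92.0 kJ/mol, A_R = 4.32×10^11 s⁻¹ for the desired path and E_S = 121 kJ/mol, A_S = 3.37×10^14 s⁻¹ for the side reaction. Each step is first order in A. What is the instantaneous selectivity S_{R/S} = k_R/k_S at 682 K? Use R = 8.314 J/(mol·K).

0.213

Since both paths have the same order in A, the concentration cancels and S_{R/S} = k_R/k_S = (A_R/A_S)·exp[(E_S−E_R)/(RT)].
(E_S−E_R)/(RT) = (121−92.0)×10³/(8.314×682) = 29000/5670 = 5.115.
k_R/k_S = (4.32×10^11/3.37×10^14)·exp(5.115) = 0.001282 × 166.4 = 0.213.
Since E_R < E_S, lowering the temperature improves selectivity toward R.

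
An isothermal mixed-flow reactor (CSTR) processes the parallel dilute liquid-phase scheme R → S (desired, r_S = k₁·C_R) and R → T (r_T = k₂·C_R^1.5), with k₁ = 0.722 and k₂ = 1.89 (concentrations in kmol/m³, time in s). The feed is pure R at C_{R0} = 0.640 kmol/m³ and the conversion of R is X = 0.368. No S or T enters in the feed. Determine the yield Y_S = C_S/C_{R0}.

0.138

Exit C_R = C_{R0}(1−X) = 0.640×0.632 = 0.4045 kmol/m³.
In a CSTR the entire volume is at exit conditions, so r_S = 0.722×0.4045 = 0.2920 and r_T = 1.89×0.4045^1.5 = 0.4862.
Fraction of consumed R going to S: r_S/(r_S+r_T) = 0.3753.
C_S = 0.3753·C_{R0}·X = 0.3753×0.640×0.368 = 0.0884 kmol/m³; Y_S = C_S/C_{R0} = 0.138.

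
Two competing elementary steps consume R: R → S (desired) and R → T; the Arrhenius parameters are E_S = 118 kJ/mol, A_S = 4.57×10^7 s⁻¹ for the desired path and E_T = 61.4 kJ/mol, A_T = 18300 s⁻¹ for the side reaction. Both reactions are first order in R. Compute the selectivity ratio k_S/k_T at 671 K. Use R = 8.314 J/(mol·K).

k_S/k_T = (A_S/A_T)·exp[−(E_S−E_T)/(RT)] = (A_S/A_T)·exp[(E_T−E_S)/(RT)].
(E_T−E_S)/(RT) = (61.4−118)×10³/(8.314×671) = -56600/5579 = -10.15.
k_S/k_T = (4.57×10^7/18300)·exp(-10.15) = 2497 × 3.924×10^-5 = 0.0980.
Since E_S > E_T, raising the temperature improves selectivity toward S.

0.0980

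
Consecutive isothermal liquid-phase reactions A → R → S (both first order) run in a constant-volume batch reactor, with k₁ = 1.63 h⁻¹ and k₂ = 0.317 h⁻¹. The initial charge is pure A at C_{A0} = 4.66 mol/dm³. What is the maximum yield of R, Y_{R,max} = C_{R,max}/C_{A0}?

For a first-order series the maximum intermediate yield is C_{R,max}/C_{A0} = (k₁/k₂)^[k₂/(k₂−k₁)].
= (1.63/0.317)^(0.317/(0.317−1.63)) = (5.142)^(-0.2414) = 0.6735.

0.673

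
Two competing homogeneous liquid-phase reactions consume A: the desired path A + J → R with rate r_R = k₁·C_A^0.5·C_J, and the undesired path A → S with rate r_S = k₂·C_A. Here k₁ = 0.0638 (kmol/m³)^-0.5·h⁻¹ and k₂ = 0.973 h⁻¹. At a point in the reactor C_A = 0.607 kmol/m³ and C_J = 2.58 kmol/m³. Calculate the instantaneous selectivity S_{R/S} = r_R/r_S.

S_{R/S} = r_R/r_S = (k₁·C_A^0.5·C_J)/(k₂·C_A) = (k₁/k₂)·C_A^-0.5·C_J.
= (0.0638×0.6070^0.5×2.580) / (0.973×0.6070) = 0.1282/0.5906 = 0.217.
The undesired path is higher order in A, so low C_A (CSTR or dilute feed) favours R.

0.217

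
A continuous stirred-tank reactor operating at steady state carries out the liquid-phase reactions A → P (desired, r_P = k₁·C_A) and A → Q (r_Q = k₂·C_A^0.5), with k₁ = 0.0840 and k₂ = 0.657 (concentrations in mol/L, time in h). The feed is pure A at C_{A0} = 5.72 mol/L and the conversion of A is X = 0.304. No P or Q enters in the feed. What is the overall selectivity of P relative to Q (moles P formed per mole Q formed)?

Exit C_A = C_{A0}(1−X) = 5.72×0.696 = 3.981 mol/L.
In a CSTR the entire volume is at exit conditions, so r_P = 0.0840×3.981 = 0.3344 and r_Q = 0.657×3.981^0.5 = 1.311.
Overall selectivity = C_P/C_Q = r_Pτ/(r_Qτ) = r_P/r_Q = 0.255.

0.255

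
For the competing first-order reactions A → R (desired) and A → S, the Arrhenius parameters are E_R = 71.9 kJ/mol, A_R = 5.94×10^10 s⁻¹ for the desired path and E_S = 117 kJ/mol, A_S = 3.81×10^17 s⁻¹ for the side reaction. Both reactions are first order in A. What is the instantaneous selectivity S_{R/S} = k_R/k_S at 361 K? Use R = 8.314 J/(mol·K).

With equal orders, S_{R/S} = k_R/k_S = (A_R/A_S)·exp[(E_S−E_R)/(RT)].
(E_S−E_R)/(RT) = (117−71.9)×10³/(8.314×361) = 45100/3001 = 15.03.
k_R/k_S = (5.94×10^10/3.81×10^17)·exp(15.03) = 1.559×10^-7 × 3.357×10^6 = 0.523.
Since E_R < E_S, lowering the temperature improves selectivity toward R.

0.523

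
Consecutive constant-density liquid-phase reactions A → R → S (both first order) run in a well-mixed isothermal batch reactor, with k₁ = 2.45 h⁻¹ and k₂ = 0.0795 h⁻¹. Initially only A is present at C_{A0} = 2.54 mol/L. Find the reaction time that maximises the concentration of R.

1.45 h

For first-order series the maximum of C_R occurs at t_opt = ln(k₂/k₁)/(k₂−k₁).
= ln(0.0795/2.45)/(0.0795−2.45) = ln(0.03245)/-2.371 = -3.428/-2.371 = 1.45 h.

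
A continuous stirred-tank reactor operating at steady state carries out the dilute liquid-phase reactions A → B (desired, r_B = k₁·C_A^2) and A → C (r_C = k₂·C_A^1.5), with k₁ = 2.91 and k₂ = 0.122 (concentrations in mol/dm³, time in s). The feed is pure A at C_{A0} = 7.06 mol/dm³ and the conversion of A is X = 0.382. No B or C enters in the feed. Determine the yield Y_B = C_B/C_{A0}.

Exit C_A = C_{A0}(1−X) = 7.06×0.618 = 4.363 mol/dm³.
Rates in a CSTR are evaluated at the outlet concentration: r_B = 2.91×4.363^2 = 55.40, r_C = 0.122×4.363^1.5 = 1.112.
Fraction of consumed A going to B: r_B/(r_B+r_C) = 0.9803.
C_B = 0.9803·C_{A0}·X = 0.9803×7.06×0.382 = 2.64 mol/dm³; Y_B = C_B/C_{A0} = 0.374.

0.374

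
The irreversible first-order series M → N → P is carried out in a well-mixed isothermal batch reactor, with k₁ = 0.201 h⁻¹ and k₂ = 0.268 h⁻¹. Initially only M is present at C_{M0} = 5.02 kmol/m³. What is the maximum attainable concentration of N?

For a first-order series the maximum intermediate yield is C_{N,max}/C_{M0} = (k₁/k₂)^[k₂/(k₂−k₁)].
= (0.201/0.268)^(0.268/(0.268−0.201)) = (0.7500)^(4.000) = 0.3164.
C_{N,max} = 0.3164×5.02 = 1.59 kmol/m³.

1.59 kmol/m³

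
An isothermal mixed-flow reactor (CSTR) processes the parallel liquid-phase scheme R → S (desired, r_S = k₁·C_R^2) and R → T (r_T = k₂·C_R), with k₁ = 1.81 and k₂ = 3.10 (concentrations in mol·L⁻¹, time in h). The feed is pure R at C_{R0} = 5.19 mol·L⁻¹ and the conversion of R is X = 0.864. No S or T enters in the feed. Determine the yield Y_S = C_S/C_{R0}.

0.252

Exit C_R = C_{R0}(1−X) = 5.19×0.136 = 0.7058 mol·L⁻¹.
In a CSTR the entire volume is at exit conditions, so r_S = 1.81×0.7058^2 = 0.9018 and r_T = 3.10×0.7058 = 2.188.
Fraction of consumed R going to S: r_S/(r_S+r_T) = 0.2918.
C_S = 0.2918·C_{R0}·X = 0.2918×5.19×0.864 = 1.31 mol·L⁻¹; Y_S = C_S/C_{R0} = 0.252.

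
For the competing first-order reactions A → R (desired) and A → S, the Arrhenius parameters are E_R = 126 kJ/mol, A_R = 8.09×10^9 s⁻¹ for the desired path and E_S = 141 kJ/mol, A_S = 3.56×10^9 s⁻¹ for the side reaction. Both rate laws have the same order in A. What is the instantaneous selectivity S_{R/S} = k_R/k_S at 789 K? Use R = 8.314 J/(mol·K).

22.4

With equal orders, S_{R/S} = k_R/k_S = (A_R/A_S)·exp[(E_S−E_R)/(RT)].
(E_S−E_R)/(RT) = (141−126)×10³/(8.314×789) = 15000/6560 = 2.287.
k_R/k_S = (8.09×10^9/3.56×10^9)·exp(2.287) = 2.272 × 9.842 = 22.4.
Since E_R < E_S, lowering the temperature improves selectivity toward R.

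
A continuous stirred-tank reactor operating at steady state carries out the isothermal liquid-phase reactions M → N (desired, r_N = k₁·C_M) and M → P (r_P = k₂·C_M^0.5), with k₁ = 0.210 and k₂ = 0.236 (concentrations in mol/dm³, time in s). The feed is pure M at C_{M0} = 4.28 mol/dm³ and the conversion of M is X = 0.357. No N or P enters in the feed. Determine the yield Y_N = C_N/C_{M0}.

Exit C_M = C_{M0}(1−X) = 4.28×0.643 = 2.752 mol/dm³.
Rates in a CSTR are evaluated at the outlet concentration: r_N = 0.210×2.752 = 0.5779, r_P = 0.236×2.752^0.5 = 0.3915.
Fraction of consumed M going to N: r_N/(r_N+r_P) = 0.5961.
C_N = 0.5961·C_{M0}·X = 0.5961×4.28×0.357 = 0.911 mol/dm³; Y_N = C_N/C_{M0} = 0.213.

0.213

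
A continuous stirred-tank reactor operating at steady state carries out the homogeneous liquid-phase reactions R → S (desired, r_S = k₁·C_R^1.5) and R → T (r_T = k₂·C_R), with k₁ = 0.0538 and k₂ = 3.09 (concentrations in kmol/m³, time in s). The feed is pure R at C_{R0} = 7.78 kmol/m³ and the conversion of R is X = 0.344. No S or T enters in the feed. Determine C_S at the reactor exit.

Exit C_R = C_{R0}(1−X) = 7.78×0.656 = 5.104 kmol/m³.
Rates in a CSTR are evaluated at the outlet concentration: r_S = 0.0538×5.104^1.5 = 0.6203, r_T = 3.09×5.104 = 15.77.
Fraction of consumed R going to S: r_S/(r_S+r_T) = 0.03785.
C_S = 0.03785·C_{R0}·X = 0.03785×7.78×0.344 = 0.101 kmol/m³.

0.101 kmol/m³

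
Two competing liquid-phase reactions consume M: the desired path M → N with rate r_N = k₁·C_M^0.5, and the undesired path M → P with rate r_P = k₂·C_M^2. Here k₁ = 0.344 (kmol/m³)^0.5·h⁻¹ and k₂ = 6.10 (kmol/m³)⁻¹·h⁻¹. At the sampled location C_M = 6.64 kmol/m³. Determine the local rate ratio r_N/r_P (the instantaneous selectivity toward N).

S_{N/P} = r_N/r_P = (k₁·C_M^0.5)/(k₂·C_M^2) = (k₁/k₂)·C_M^-1.5.
= (0.344×6.640^0.5) / (6.10×6.640^2) = 0.8864/268.9 = 0.00330.
The undesired path is higher order in M, so low C_M (CSTR or dilute feed) favours N.

0.00330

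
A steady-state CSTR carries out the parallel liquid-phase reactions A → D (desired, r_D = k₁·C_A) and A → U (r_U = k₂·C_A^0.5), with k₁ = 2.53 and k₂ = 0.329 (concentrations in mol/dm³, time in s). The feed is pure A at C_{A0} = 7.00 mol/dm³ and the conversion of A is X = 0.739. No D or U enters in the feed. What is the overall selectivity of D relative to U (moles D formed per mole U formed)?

10.4

Exit C_A = C_{A0}(1−X) = 7.00×0.261 = 1.827 mol/dm³.
In a CSTR the entire volume is at exit conditions, so r_D = 2.53×1.827 = 4.622 and r_U = 0.329×1.827^0.5 = 0.4447.
Overall selectivity = C_D/C_U = r_Dτ/(r_Uτ) = r_D/r_U = 10.4.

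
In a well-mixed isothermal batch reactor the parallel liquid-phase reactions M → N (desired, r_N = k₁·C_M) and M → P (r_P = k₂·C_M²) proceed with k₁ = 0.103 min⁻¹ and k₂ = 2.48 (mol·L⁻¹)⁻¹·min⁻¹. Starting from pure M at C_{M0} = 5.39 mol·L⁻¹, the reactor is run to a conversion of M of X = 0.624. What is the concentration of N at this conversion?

0.0401 mol·L⁻¹

C_M = C_{M0}(1−X) = 2.027 mol·L⁻¹.
Along a PFR/batch, dC_N/dC_M = −r_N/(r_N+r_P) = −k₁/(k₁+k₂·C_M).
Integrating from C_{M0} to C_M: C_N = (0.103/2.48)·ln[(0.103+2.48·5.39)/(0.103+2.48·2.03)] = 0.04153·ln(13.47/5.129) = 0.04010 mol·L⁻¹.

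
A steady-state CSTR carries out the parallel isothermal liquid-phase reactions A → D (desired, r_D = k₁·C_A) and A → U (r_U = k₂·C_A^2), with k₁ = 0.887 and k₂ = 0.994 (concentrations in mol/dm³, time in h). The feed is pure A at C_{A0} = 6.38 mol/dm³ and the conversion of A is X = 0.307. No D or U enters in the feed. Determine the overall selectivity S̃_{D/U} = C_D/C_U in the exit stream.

Exit C_A = C_{A0}(1−X) = 6.38×0.693 = 4.421 mol/dm³.
A CSTR operates uniformly at the exit composition, giving r_D = 3.922 and r_U = 19.43 (each k·C_A^n at C_A = 4.421).
Overall selectivity = C_D/C_U = r_Dτ/(r_Uτ) = r_D/r_U = 0.202.

0.202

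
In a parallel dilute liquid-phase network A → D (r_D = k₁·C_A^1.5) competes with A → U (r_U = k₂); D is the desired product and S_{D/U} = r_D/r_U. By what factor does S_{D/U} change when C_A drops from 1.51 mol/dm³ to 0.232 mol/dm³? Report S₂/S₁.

S_{D/U} = (k₁/k₂)·C_A^1.5, so S₂/S₁ = (C_{A,2}/C_{A,1})^1.5.
= (0.232/1.51)^1.5 = (0.1536)^1.5 = 0.0602.

0.0602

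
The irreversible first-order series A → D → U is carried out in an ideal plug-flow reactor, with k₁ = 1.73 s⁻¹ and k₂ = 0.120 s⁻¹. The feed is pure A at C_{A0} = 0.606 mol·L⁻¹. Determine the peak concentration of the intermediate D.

0.497 mol·L⁻¹

Evaluating C_D at τ_opt = ln(k₂/k₁)/(k₂−k₁) gives C_{D,max}/C_{A0} = (k₁/k₂)^[k₂/(k₂−k₁)].
= (1.73/0.120)^(0.120/(0.120−1.73)) = (14.42)^(-0.07453) = 0.8196.
C_{D,max} = 0.8196×0.606 = 0.497 mol·L⁻¹.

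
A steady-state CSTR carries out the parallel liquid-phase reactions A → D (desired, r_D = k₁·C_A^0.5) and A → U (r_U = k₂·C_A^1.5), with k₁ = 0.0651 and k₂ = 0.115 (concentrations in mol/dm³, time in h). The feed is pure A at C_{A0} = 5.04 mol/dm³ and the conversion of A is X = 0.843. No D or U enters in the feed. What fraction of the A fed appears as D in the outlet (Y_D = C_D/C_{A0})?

0.352

Exit C_A = C_{A0}(1−X) = 5.04×0.157 = 0.7913 mol/dm³.
Rates in a CSTR are evaluated at the outlet concentration: r_D = 0.0651×0.7913^0.5 = 0.05791, r_U = 0.115×0.7913^1.5 = 0.08095.
Fraction of consumed A going to D: r_D/(r_D+r_U) = 0.4170.
C_D = 0.4170·C_{A0}·X = 0.4170×5.04×0.843 = 1.77 mol/dm³; Y_D = C_D/C_{A0} = 0.352.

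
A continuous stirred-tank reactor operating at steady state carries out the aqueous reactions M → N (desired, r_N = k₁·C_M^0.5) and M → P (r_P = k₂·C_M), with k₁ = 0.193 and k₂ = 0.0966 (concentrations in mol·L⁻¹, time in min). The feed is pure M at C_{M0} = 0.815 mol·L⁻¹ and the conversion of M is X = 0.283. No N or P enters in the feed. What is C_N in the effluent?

0.167 mol·L⁻¹

Exit C_M = C_{M0}(1−X) = 0.815×0.717 = 0.5844 mol·L⁻¹.
In a CSTR the entire volume is at exit conditions, so r_N = 0.193×0.5844^0.5 = 0.1475 and r_P = 0.0966×0.5844 = 0.05645.
Fraction of consumed M going to N: r_N/(r_N+r_P) = 0.7233.
C_N = 0.7233·C_{M0}·X = 0.7233×0.815×0.283 = 0.167 mol·L⁻¹.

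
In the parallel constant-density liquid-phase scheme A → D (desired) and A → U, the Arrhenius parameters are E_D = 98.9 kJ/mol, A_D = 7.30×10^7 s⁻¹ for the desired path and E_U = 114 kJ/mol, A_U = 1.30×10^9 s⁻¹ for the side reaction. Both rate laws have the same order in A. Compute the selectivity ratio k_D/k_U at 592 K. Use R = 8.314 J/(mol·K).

1.21

k_D/k_U = (A_D/A_U)·exp[−(E_D−E_U)/(RT)] = (A_D/A_U)·exp[(E_U−E_D)/(RT)].
(E_U−E_D)/(RT) = (114−98.9)×10³/(8.314×592) = 15100/4922 = 3.068.
k_D/k_U = (7.30×10^7/1.30×10^9)·exp(3.068) = 0.05615 × 21.50 = 1.21.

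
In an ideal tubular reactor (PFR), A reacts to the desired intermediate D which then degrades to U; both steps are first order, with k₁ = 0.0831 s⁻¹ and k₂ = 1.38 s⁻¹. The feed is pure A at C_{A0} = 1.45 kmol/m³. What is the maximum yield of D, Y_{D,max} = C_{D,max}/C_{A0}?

At the optimum, C_{D,max}/C_{A0} = (k₁/k₂)^[k₂/(k₂−k₁)].
= (0.0831/1.38)^(1.38/(1.38−0.0831)) = (0.06022)^(1.064) = 0.05030.

0.0503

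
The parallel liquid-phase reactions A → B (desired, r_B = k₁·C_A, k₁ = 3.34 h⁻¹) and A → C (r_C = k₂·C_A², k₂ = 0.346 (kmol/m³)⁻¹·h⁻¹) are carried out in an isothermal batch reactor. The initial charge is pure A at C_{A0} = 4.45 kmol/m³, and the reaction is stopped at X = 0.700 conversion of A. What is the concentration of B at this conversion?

C_A = C_{A0}(1−X) = 1.335 kmol/m³.
Along a PFR/batch, dC_B/dC_A = −r_B/(r_B+r_C) = −k₁/(k₁+k₂·C_A).
Integrating from C_{A0} to C_A: C_B = (3.34/0.346)·ln[(3.34+0.346·4.45)/(3.34+0.346·1.34)] = 9.653·ln(4.880/3.802) = 2.409 kmol/m³.

2.41 kmol/m³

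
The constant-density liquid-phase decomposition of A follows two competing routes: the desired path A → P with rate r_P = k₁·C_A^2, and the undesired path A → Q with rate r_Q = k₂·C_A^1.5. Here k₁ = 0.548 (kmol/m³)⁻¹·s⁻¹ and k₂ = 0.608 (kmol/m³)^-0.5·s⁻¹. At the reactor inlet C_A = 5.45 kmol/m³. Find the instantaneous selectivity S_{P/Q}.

S_{P/Q} = r_P/r_Q = (k₁·C_A^2)/(k₂·C_A^1.5) = (k₁/k₂)·C_A^0.5.
= (0.548×5.450^2) / (0.608×5.450^1.5) = 16.28/7.736 = 2.10.

2.10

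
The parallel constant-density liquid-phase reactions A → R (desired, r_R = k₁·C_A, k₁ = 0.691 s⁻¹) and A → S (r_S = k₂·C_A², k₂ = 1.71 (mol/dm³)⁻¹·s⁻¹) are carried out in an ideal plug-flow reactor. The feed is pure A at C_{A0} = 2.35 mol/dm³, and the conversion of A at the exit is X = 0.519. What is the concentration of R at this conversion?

C_A = C_{A0}(1−X) = 1.130 mol/dm³.
Along a PFR/batch, dC_R/dC_A = −r_R/(r_R+r_S) = −k₁/(k₁+k₂·C_A).
Integrating from C_{A0} to C_A: C_R = (0.691/1.71)·ln[(0.691+1.71·2.35)/(0.691+1.71·1.13)] = 0.4041·ln(4.710/2.624) = 0.2364 mol/dm³.

0.236 mol/dm³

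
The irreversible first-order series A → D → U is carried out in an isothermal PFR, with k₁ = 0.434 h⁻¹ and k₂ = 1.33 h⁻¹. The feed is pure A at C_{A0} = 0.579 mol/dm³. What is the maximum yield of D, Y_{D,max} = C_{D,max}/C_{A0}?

For a first-order series the maximum intermediate yield is C_{D,max}/C_{A0} = (k₁/k₂)^[k₂/(k₂−k₁)].
= (0.434/1.33)^(1.33/(1.33−0.434)) = (0.3263)^(1.484) = 0.1897.

0.190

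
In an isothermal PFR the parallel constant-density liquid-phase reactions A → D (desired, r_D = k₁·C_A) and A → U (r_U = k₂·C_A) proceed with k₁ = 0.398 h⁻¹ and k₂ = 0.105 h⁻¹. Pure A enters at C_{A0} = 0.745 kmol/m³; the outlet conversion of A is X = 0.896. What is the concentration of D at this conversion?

C_A = C_{A0}(1−X) = 0.07748 kmol/m³.
Both paths are first order in A, so the instantaneous fraction to D is constant: dC_D/d(−C_A) = k₁/(k₁+k₂) = 0.7913.
C_D = 0.7913·(C_{A0}−C_A) = 0.7913×0.6675 = 0.528 kmol/m³.

0.528 kmol/m³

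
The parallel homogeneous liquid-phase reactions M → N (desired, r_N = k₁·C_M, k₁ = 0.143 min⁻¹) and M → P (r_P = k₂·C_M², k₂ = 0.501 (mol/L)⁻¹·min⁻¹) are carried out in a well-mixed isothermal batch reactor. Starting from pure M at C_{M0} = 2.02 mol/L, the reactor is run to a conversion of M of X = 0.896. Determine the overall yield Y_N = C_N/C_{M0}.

C_M = C_{M0}(1−X) = 0.2101 mol/L.
Along a PFR/batch, dC_N/dC_M = −r_N/(r_N+r_P) = −k₁/(k₁+k₂·C_M).
Integrating from C_{M0} to C_M: C_N = (0.143/0.501)·ln[(0.143+0.501·2.02)/(0.143+0.501·0.210)] = 0.2854·ln(1.155/0.2483) = 0.4388 mol/L.
Y_N = C_N/C_{M0} = 0.4388/2.02 = 0.217.

0.217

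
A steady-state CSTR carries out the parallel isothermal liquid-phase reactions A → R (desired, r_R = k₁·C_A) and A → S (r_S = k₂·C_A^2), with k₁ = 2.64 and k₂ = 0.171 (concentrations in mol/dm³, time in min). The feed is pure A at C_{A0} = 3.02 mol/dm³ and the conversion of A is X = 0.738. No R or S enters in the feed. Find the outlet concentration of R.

2.12 mol/dm³

Exit C_A = C_{A0}(1−X) = 3.02×0.262 = 0.7912 mol/dm³.
Rates in a CSTR are evaluated at the outlet concentration: r_R = 2.64×0.7912 = 2.089, r_S = 0.171×0.7912^2 = 0.1071.
Fraction of consumed A going to R: r_R/(r_R+r_S) = 0.9512.
C_R = 0.9512·C_{A0}·X = 0.9512×3.02×0.738 = 2.12 mol/dm³.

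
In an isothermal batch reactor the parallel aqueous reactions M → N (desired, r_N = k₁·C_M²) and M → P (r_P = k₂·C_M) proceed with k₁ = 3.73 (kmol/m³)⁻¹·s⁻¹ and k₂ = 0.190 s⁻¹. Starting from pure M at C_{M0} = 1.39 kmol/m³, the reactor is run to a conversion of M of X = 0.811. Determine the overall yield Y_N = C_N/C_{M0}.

C_M = C_{M0}(1−X) = 0.2627 kmol/m³.
Along a PFR/batch, dC_P/dC_M = −r_P/(r_N+r_P) = −k₂/(k₂+k₁·C_M).
Integrating from C_{M0} to C_M: C_P = (0.190/3.73)·ln[(0.190+3.73·1.39)/(0.190+3.73·0.263)] = 0.05094·ln(5.375/1.170) = 0.07767 kmol/m³.
Then C_N = (C_{M0}−C_M) − C_P = 1.127 − 0.07767 = 1.050 kmol/m³.
Y_N = C_N/C_{M0} = 1.050/1.39 = 0.755.

0.755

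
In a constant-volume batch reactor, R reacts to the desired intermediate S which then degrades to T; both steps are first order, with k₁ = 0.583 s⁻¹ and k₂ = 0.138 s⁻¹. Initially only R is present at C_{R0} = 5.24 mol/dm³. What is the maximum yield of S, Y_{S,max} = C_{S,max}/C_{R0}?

0.640

At the optimum, C_{S,max}/C_{R0} = (k₁/k₂)^[k₂/(k₂−k₁)].
= (0.583/0.138)^(0.138/(0.138−0.583)) = (4.225)^(-0.3101) = 0.6396.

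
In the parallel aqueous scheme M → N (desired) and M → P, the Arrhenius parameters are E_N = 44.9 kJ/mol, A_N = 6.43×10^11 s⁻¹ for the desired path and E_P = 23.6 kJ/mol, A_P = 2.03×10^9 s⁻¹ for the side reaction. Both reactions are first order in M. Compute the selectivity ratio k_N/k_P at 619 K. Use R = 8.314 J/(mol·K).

k_N/k_P = (A_N/A_P)·exp[−(E_N−E_P)/(RT)] = (A_N/A_P)·exp[(E_P−E_N)/(RT)].
(E_P−E_N)/(RT) = (23.6−44.9)×10³/(8.314×619) = -21300/5146 = -4.139.
k_N/k_P = (6.43×10^11/2.03×10^9)·exp(-4.139) = 316.7 × 0.01594 = 5.05.
Since E_N > E_P, raising the temperature improves selectivity toward N.

5.05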